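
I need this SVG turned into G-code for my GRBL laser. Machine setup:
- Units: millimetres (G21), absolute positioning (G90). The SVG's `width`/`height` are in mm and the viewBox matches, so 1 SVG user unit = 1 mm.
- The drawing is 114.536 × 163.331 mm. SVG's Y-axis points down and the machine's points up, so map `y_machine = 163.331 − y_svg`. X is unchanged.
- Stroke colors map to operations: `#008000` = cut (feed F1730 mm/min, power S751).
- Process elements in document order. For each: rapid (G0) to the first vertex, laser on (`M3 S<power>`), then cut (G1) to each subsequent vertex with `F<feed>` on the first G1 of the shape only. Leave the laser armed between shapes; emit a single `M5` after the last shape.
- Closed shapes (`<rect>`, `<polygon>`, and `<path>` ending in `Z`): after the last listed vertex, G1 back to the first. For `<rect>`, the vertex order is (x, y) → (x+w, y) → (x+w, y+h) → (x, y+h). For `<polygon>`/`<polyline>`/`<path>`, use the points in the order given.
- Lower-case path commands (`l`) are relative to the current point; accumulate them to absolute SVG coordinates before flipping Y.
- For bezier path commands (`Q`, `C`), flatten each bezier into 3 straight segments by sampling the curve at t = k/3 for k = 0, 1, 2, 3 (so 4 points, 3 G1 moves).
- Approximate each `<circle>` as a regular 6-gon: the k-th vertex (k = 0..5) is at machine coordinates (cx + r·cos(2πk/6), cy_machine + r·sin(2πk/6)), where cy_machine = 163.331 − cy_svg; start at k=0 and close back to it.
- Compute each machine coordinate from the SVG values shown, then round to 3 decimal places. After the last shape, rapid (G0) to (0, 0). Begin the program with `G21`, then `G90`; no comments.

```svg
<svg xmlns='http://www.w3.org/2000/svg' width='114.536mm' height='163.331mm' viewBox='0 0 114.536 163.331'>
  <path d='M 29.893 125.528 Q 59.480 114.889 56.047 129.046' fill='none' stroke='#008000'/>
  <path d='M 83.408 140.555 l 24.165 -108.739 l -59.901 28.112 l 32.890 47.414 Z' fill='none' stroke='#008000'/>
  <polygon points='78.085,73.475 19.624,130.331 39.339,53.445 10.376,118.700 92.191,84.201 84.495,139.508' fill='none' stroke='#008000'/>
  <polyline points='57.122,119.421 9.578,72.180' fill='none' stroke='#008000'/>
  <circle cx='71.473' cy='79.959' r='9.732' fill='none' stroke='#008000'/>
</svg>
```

G21
G90
G0 X29.893 Y37.803
M3 S751
G1 X45.949 Y42.141 F1730
G1 X54.667 Y40.968
G1 X56.047 Y34.285
G0 X83.408 Y22.776
M3 S751
G1 X107.573 Y131.515 F1730
G1 X47.672 Y103.403
G1 X80.562 Y55.989
G1 X83.408 Y22.776
G0 X78.085 Y89.856
M3 S751
G1 X19.624 Y33.000 F1730
G1 X39.339 Y109.886
G1 X10.376 Y44.631
G1 X92.191 Y79.130
G1 X84.495 Y23.823
G1 X78.085 Y89.856
G0 X57.122 Y43.910
M3 S751
G1 X9.578 Y91.151 F1730
G0 X81.205 Y83.372
M3 S751
G1 X76.339 Y91.800 F1730
G1 X66.607 Y91.800
G1 X61.741 Y83.372
G1 X66.607 Y74.944
G1 X76.339 Y74.944
G1 X81.205 Y83.372
M5
G0 X0.000 Y0.000

1 u = 1 mm; y_m = 163.331 − y.

[1] `<path>` quadratic bezier, #008000→cut S751 F1730: (29.893,37.803) → (45.949,42.141) → (54.667,40.968) → (56.047,34.285)

[2] `<path>` closed polygon, #008000→cut S751 F1730: (83.408,22.776) → (107.573,131.515) → (47.672,103.403) → (80.562,55.989) → (83.408,22.776) (closed)

[3] `<polygon>` closed polygon, #008000→cut S751 F1730: (78.085,89.856) → (19.624,33.000) → (39.339,109.886) → (10.376,44.631) → (92.191,79.130) → (84.495,23.823) → (78.085,89.856) (closed)

[4] `<polyline>` line segment, #008000→cut S751 F1730: (57.122,43.910) → (9.578,91.151)

[5] `<circle>` circle, #008000→cut S751 F1730: (81.205,83.372) → (76.339,91.800) → (66.607,91.800) → (61.741,83.372) → (66.607,74.944) → (76.339,74.944) → (81.205,83.372) (closed)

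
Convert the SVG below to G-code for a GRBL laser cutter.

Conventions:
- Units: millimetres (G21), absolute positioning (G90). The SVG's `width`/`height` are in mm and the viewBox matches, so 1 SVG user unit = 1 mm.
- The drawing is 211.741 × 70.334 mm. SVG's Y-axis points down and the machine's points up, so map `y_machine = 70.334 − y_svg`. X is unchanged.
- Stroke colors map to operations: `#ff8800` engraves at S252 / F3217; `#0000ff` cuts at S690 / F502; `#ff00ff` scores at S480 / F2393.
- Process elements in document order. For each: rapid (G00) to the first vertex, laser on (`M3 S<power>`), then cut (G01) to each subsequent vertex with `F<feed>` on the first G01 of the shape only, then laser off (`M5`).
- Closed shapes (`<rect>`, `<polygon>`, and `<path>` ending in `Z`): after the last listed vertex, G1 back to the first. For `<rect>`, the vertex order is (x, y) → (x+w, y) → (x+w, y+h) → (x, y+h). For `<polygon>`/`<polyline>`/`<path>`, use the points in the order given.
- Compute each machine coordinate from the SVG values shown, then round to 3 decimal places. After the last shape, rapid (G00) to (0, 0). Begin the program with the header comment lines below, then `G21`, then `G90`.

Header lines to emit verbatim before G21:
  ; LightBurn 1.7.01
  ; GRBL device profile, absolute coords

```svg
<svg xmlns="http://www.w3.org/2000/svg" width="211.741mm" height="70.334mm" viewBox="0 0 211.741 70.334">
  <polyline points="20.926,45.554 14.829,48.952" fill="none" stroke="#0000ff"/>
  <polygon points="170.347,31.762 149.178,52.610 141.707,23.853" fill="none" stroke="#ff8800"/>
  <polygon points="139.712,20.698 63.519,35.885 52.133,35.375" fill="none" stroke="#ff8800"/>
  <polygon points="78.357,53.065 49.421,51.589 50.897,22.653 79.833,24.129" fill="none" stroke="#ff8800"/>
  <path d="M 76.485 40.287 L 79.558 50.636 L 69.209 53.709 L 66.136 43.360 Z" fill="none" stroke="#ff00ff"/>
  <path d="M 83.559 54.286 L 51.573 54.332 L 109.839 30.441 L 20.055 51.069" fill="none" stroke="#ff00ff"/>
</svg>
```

; LightBurn 1.7.01
; GRBL device profile, absolute coords
G21
G90
G00 X20.926 Y24.780
M3 S690
G01 X14.829 Y21.382 F502
M5
G00 X170.347 Y38.572
M3 S252
G01 X149.178 Y17.724 F3217
G01 X141.707 Y46.481
G01 X170.347 Y38.572
M5
G00 X139.712 Y49.636
M3 S252
G01 X63.519 Y34.449 F3217
G01 X52.133 Y34.959
G01 X139.712 Y49.636
M5
G00 X78.357 Y17.269
M3 S252
G01 X49.421 Y18.745 F3217
G01 X50.897 Y47.681
G01 X79.833 Y46.205
G01 X78.357 Y17.269
M5
G00 X76.485 Y30.047
M3 S480
G01 X79.558 Y19.698 F2393
G01 X69.209 Y16.625
G01 X66.136 Y26.974
G01 X76.485 Y30.047
M5
G00 X83.559 Y16.048
M3 S480
G01 X51.573 Y16.002 F2393
G01 X109.839 Y39.893
G01 X20.055 Y19.265
M5
G00 X0.000 Y0.000

Since the viewBox matches the mm dimensions, user units are millimetres directly. The only transform is the Y-flip y_m = 70.334 − y_svg.

Shape 1 is a line segment drawn with `<polyline>`. Its stroke #0000ff means cut at S690, F502. After flipping Y the toolpath is (20.926,24.780) → (14.829,21.382).

Shape 2 is a regular polygon drawn with `<polygon>`. Its stroke #ff8800 means engrave at S252, F3217. After flipping Y the toolpath is (170.347,38.572) → (149.178,17.724) → (141.707,46.481) → (170.347,38.572), returning to the start.

Shape 3 is a closed polygon drawn with `<polygon>`. Its stroke #ff8800 means engrave at S252, F3217. After flipping Y the toolpath is (139.712,49.636) → (63.519,34.449) → (52.133,34.959) → (139.712,49.636), returning to the start.

Shape 4 is a regular polygon drawn with `<polygon>`. Its stroke #ff8800 means engrave at S252, F3217. After flipping Y the toolpath is (78.357,17.269) → (49.421,18.745) → (50.897,47.681) → (79.833,46.205) → (78.357,17.269), returning to the start.

Shape 5 is a regular polygon drawn with `<path>`. Its stroke #ff00ff means score at S480, F2393. After flipping Y the toolpath is (76.485,30.047) → (79.558,19.698) → (69.209,16.625) → (66.136,26.974) → (76.485,30.047), returning to the start.

Shape 6 is a open polyline drawn with `<path>`. Its stroke #ff00ff means score at S480, F2393. After flipping Y the toolpath is (83.559,16.048) → (51.573,16.002) → (109.839,39.893) → (20.055,19.265).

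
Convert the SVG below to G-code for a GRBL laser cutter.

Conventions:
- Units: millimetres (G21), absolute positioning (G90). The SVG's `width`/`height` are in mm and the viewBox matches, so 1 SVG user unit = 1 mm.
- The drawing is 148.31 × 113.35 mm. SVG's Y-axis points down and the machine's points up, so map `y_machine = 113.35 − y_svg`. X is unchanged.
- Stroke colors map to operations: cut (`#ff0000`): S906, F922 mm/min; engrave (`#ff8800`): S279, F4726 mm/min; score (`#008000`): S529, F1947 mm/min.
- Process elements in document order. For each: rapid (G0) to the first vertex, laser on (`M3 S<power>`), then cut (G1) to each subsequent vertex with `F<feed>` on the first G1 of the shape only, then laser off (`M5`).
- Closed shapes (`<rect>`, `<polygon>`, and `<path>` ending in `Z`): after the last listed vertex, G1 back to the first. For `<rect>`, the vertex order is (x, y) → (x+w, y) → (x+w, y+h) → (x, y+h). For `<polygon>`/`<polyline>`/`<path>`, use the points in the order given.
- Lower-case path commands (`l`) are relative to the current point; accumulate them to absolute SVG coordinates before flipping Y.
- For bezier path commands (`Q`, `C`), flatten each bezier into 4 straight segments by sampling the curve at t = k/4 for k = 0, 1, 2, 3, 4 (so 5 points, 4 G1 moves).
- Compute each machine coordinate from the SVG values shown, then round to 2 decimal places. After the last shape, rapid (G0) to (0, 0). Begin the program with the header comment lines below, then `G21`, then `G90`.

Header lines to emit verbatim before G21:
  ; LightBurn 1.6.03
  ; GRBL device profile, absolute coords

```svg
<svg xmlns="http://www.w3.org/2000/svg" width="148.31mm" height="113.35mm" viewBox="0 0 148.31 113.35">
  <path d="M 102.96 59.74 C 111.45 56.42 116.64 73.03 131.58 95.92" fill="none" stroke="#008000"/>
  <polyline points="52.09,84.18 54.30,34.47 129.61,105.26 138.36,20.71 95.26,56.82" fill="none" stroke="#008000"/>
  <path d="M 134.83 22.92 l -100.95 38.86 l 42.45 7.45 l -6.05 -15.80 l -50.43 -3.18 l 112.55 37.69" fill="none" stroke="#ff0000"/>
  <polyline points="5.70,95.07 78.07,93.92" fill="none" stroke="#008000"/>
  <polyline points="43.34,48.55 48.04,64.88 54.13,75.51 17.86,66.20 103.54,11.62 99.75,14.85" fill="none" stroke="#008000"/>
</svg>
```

Since the viewBox matches the mm dimensions, user units are millimetres directly. The only transform is the Y-flip y_m = 113.35 − y_svg.

Shape 1 is a cubic bezier drawn with `<path>`. Its stroke #008000 means score at S529, F1947. After flipping Y the toolpath is (102.96,53.61) → (108.91,52.58) → (114.85,45.35) → (122.00,33.21) → (131.58,17.43).

Shape 2 is a open polyline drawn with `<polyline>`. Its stroke #008000 means score at S529, F1947. After flipping Y the toolpath is (52.09,29.17) → (54.30,78.88) → (129.61,8.09) → (138.36,92.64) → (95.26,56.53).

Shape 3 is a open polyline drawn with `<path>`. Its stroke #ff0000 means cut at S906, F922. After flipping Y the toolpath is (134.83,90.43) → (33.88,51.57) → (76.33,44.12) → (70.28,59.92) → (19.85,63.10) → (132.40,25.41).

Shape 4 is a line segment drawn with `<polyline>`. Its stroke #008000 means score at S529, F1947. After flipping Y the toolpath is (5.70,18.28) → (78.07,19.43).

Shape 5 is a open polyline drawn with `<polyline>`. Its stroke #008000 means score at S529, F1947. After flipping Y the toolpath is (43.34,64.80) → (48.04,48.47) → (54.13,37.84) → (17.86,47.15) → (103.54,101.73) → (99.75,98.50).

; LightBurn 1.6.03
; GRBL device profile, absolute coords
G21
G90
G0 X102.96 Y53.61
M3 S529
G1 X108.91 Y52.58 F1947
G1 X114.85 Y45.35
G1 X122.00 Y33.21
G1 X131.58 Y17.43
M5
G0 X52.09 Y29.17
M3 S529
G1 X54.30 Y78.88 F1947
G1 X129.61 Y8.09
G1 X138.36 Y92.64
G1 X95.26 Y56.53
M5
G0 X134.83 Y90.43
M3 S906
G1 X33.88 Y51.57 F922
G1 X76.33 Y44.12
G1 X70.28 Y59.92
G1 X19.85 Y63.10
G1 X132.40 Y25.41
M5
G0 X5.70 Y18.28
M3 S529
G1 X78.07 Y19.43 F1947
M5
G0 X43.34 Y64.80
M3 S529
G1 X48.04 Y48.47 F1947
G1 X54.13 Y37.84
G1 X17.86 Y47.15
G1 X103.54 Y101.73
G1 X99.75 Y98.50
M5
G0 X0.00 Y0.00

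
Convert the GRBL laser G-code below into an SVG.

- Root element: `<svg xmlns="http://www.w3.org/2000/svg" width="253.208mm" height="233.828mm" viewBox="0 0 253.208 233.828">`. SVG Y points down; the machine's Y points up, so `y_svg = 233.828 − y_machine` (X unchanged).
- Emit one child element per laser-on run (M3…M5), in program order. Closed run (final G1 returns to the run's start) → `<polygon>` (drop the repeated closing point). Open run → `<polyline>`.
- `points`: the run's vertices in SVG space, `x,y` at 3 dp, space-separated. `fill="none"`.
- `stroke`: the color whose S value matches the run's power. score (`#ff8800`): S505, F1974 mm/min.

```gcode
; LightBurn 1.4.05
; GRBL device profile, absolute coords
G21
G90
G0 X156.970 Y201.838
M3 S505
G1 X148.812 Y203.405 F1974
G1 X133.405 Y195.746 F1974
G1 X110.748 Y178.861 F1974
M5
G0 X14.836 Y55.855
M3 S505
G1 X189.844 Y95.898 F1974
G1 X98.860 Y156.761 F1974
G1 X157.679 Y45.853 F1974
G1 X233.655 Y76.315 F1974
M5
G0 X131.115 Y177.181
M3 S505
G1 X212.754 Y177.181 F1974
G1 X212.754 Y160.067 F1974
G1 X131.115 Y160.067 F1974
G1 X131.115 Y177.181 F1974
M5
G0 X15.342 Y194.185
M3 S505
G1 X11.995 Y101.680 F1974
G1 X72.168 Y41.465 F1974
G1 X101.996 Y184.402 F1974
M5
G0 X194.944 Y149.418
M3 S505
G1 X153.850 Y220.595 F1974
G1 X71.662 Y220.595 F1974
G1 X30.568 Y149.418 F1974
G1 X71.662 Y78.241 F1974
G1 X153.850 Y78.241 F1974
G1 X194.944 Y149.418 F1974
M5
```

y_svg = 233.828 − y_m. Every run uses S505, so all elements get stroke `#ff8800` (score).

[1] open run; points: 156.970,31.990 148.812,30.423 133.405,38.082 110.748,54.967

[2] open run; points: 14.836,177.973 189.844,137.930 98.860,77.067 157.679,187.975 233.655,157.513

[3] closed run; points: 131.115,56.647 212.754,56.647 212.754,73.761 131.115,73.761

[4] open run; points: 15.342,39.643 11.995,132.148 72.168,192.363 101.996,49.426

[5] closed run; points: 194.944,84.410 153.850,13.233 71.662,13.233 30.568,84.410 71.662,155.587 153.850,155.587

<svg xmlns="http://www.w3.org/2000/svg" width="253.208mm" height="233.828mm" viewBox="0 0 253.208 233.828">
  <polyline points="156.970,31.990 148.812,30.423 133.405,38.082 110.748,54.967" fill="none" stroke="#ff8800"/>
  <polyline points="14.836,177.973 189.844,137.930 98.860,77.067 157.679,187.975 233.655,157.513" fill="none" stroke="#ff8800"/>
  <polygon points="131.115,56.647 212.754,56.647 212.754,73.761 131.115,73.761" fill="none" stroke="#ff8800"/>
  <polyline points="15.342,39.643 11.995,132.148 72.168,192.363 101.996,49.426" fill="none" stroke="#ff8800"/>
  <polygon points="194.944,84.410 153.850,13.233 71.662,13.233 30.568,84.410 71.662,155.587 153.850,155.587" fill="none" stroke="#ff8800"/>
</svg>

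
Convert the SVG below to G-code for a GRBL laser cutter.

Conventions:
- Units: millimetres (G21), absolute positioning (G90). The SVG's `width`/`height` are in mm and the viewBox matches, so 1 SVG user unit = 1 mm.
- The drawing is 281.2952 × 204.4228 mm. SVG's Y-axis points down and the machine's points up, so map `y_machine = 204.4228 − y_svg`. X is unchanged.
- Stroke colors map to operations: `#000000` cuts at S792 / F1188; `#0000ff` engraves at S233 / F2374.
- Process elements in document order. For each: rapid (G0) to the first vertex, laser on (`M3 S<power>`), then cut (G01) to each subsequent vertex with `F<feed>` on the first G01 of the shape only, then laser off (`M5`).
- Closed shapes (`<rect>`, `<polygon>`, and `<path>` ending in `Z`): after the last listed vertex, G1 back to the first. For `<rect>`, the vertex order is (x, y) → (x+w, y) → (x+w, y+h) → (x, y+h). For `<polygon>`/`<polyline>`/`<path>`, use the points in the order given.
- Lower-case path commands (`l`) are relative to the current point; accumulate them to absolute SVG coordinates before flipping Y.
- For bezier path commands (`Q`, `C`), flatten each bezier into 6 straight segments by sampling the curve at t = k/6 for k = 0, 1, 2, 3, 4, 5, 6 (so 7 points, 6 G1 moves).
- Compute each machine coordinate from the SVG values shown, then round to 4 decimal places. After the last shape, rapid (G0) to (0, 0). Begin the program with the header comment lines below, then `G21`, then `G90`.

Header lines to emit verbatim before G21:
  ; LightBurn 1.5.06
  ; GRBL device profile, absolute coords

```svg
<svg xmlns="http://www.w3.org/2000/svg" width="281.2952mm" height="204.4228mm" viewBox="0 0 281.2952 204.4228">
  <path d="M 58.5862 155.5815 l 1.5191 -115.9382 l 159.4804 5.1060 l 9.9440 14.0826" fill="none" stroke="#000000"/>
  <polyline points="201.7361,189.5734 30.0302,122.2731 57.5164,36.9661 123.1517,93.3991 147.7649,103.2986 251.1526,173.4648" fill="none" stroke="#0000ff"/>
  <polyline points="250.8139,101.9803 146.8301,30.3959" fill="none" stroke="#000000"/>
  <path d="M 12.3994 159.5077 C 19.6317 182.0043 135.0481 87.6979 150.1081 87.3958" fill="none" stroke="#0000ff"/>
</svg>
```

; LightBurn 1.5.06
; GRBL device profile, absolute coords
G21
G90
G0 X58.5862 Y48.8413
M3 S792
G01 X60.1053 Y164.7795 F1188
G01 X219.5857 Y159.6735
G01 X229.5297 Y145.5909
M5
G0 X201.7361 Y14.8494
M3 S233
G01 X30.0302 Y82.1497 F2374
G01 X57.5164 Y167.4567
G01 X123.1517 Y111.0237
G01 X147.7649 Y101.1242
G01 X251.1526 Y30.9580
M5
G0 X250.8139 Y102.4425
M3 S792
G01 X146.8301 Y174.0269 F1188
M5
G0 X12.3994 Y44.9151
M3 S233
G01 X24.0654 Y42.4244 F2374
G01 X47.9693 Y53.5452
G01 X78.3184 Y72.4215
G01 X109.3197 Y93.1978
G01 X135.1805 Y110.0182
G01 X150.1081 Y117.0270
M5
G0 X0.0000 Y0.0000

Since the viewBox matches the mm dimensions, user units are millimetres directly. The only transform is the Y-flip y_m = 204.4228 − y_svg.

Shape 1 is a open polyline drawn with `<path>`. Its stroke #000000 means cut at S792, F1188. After flipping Y the toolpath is (58.5862,48.8413) → (60.1053,164.7795) → (219.5857,159.6735) → (229.5297,145.5909).

Shape 2 is a open polyline drawn with `<polyline>`. Its stroke #0000ff means engrave at S233, F2374. After flipping Y the toolpath is (201.7361,14.8494) → (30.0302,82.1497) → (57.5164,167.4567) → (123.1517,111.0237) → (147.7649,101.1242) → (251.1526,30.9580).

Shape 3 is a line segment drawn with `<polyline>`. Its stroke #000000 means cut at S792, F1188. After flipping Y the toolpath is (250.8139,102.4425) → (146.8301,174.0269).

Shape 4 is a cubic bezier drawn with `<path>`. Its stroke #0000ff means engrave at S233, F2374. After flipping Y the toolpath is (12.3994,44.9151) → (24.0654,42.4244) → (47.9693,53.5452) → (78.3184,72.4215) → (109.3197,93.1978) → (135.1805,110.0182) → (150.1081,117.0270).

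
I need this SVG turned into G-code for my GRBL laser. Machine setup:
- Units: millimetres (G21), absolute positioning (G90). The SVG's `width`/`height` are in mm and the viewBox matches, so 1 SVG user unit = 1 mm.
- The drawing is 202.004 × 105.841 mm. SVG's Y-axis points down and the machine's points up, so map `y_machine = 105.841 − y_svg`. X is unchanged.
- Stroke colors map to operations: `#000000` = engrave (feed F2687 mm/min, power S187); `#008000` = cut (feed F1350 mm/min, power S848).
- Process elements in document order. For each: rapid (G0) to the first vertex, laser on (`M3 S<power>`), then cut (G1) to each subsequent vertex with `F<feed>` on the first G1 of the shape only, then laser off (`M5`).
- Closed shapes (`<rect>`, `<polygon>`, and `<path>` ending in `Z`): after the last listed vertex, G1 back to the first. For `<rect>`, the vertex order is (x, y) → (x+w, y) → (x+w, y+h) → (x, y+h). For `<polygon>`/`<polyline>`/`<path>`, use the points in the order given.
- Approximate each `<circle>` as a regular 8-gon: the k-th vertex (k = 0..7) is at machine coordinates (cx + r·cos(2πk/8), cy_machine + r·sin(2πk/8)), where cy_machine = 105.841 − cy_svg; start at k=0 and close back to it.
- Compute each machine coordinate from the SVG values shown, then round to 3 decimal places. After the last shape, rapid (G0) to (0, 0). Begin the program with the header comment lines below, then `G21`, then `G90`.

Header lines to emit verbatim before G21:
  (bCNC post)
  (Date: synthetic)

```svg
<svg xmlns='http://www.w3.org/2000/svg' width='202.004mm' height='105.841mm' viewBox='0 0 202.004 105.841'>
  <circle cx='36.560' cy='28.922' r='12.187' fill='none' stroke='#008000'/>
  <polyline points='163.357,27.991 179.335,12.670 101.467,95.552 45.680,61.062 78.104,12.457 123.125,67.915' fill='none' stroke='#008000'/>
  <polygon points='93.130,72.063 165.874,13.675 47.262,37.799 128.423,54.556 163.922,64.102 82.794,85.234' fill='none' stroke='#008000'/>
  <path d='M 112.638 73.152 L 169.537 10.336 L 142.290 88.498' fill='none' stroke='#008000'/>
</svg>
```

(bCNC post)
(Date: synthetic)
G21
G90
G0 X48.747 Y76.919
M3 S848
G1 X45.178 Y85.537 F1350
G1 X36.560 Y89.106
G1 X27.942 Y85.537
G1 X24.373 Y76.919
G1 X27.942 Y68.301
G1 X36.560 Y64.732
G1 X45.178 Y68.301
G1 X48.747 Y76.919
M5
G0 X163.357 Y77.850
M3 S848
G1 X179.335 Y93.171 F1350
G1 X101.467 Y10.289
G1 X45.680 Y44.779
G1 X78.104 Y93.384
G1 X123.125 Y37.926
M5
G0 X93.130 Y33.778
M3 S848
G1 X165.874 Y92.166 F1350
G1 X47.262 Y68.042
G1 X128.423 Y51.285
G1 X163.922 Y41.739
G1 X82.794 Y20.607
G1 X93.130 Y33.778
M5
G0 X112.638 Y32.689
M3 S848
G1 X169.537 Y95.505 F1350
G1 X142.290 Y17.343
M5
G0 X0.000 Y0.000

1 u = 1 mm; y_m = 105.841 − y.

[1] `<circle>` circle, #008000→cut S848 F1350: (48.747,76.919) → (45.178,85.537) → (36.560,89.106) → (27.942,85.537) → (24.373,76.919) → (27.942,68.301) → (36.560,64.732) → (45.178,68.301) → (48.747,76.919) (closed)

[2] `<polyline>` open polyline, #008000→cut S848 F1350: (163.357,77.850) → (179.335,93.171) → (101.467,10.289) → (45.680,44.779) → (78.104,93.384) → (123.125,37.926)

[3] `<polygon>` closed polygon, #008000→cut S848 F1350: (93.130,33.778) → (165.874,92.166) → (47.262,68.042) → (128.423,51.285) → (163.922,41.739) → (82.794,20.607) → (93.130,33.778) (closed)

[4] `<path>` open polyline, #008000→cut S848 F1350: (112.638,32.689) → (169.537,95.505) → (142.290,17.343)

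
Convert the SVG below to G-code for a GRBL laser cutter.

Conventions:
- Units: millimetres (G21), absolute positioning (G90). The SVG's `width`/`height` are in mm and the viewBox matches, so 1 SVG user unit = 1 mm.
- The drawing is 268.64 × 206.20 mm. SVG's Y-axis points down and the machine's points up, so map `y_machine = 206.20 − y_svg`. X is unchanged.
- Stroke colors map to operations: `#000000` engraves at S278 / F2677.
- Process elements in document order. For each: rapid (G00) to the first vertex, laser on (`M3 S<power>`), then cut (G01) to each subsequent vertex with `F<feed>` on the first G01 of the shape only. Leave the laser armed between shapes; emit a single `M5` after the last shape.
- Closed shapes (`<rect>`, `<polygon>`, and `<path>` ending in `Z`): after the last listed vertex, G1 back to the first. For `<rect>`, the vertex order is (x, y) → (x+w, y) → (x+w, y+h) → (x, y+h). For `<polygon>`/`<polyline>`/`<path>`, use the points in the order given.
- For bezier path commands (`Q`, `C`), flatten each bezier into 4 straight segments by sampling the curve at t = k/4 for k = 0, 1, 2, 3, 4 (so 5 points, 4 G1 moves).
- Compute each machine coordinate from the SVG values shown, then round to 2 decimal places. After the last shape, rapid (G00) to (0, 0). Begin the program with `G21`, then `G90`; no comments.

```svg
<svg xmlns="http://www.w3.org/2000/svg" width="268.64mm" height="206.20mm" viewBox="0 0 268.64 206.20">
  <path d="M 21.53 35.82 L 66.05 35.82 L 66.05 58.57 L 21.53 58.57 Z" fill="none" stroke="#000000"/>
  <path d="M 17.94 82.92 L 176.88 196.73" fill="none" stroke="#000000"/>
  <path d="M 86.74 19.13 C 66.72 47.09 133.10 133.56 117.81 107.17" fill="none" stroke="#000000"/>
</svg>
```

G21
G90
G00 X21.53 Y170.38
M3 S278
G01 X66.05 Y170.38 F2677
G01 X66.05 Y147.63
G01 X21.53 Y147.63
G01 X21.53 Y170.38
G00 X17.94 Y123.28
M3 S278
G01 X176.88 Y9.47 F2677
G00 X86.74 Y187.07
M3 S278
G01 X85.30 Y157.81 F2677
G01 X100.50 Y122.67
G01 X116.59 Y97.72
G01 X117.81 Y99.03
M5
G00 X0.00 Y0.00

Since the viewBox matches the mm dimensions, user units are millimetres directly. The only transform is the Y-flip y_m = 206.20 − y_svg.

Shape 1 is a rectangle drawn with `<path>`. Its stroke #000000 means engrave at S278, F2677. After flipping Y the toolpath is (21.53,170.38) → (66.05,170.38) → (66.05,147.63) → (21.53,147.63) → (21.53,170.38), returning to the start.

Shape 2 is a line segment drawn with `<path>`. Its stroke #000000 means engrave at S278, F2677. After flipping Y the toolpath is (17.94,123.28) → (176.88,9.47).

Shape 3 is a cubic bezier drawn with `<path>`. Its stroke #000000 means engrave at S278, F2677. After flipping Y the toolpath is (86.74,187.07) → (85.30,157.81) → (100.50,122.67) → (116.59,97.72) → (117.81,99.03).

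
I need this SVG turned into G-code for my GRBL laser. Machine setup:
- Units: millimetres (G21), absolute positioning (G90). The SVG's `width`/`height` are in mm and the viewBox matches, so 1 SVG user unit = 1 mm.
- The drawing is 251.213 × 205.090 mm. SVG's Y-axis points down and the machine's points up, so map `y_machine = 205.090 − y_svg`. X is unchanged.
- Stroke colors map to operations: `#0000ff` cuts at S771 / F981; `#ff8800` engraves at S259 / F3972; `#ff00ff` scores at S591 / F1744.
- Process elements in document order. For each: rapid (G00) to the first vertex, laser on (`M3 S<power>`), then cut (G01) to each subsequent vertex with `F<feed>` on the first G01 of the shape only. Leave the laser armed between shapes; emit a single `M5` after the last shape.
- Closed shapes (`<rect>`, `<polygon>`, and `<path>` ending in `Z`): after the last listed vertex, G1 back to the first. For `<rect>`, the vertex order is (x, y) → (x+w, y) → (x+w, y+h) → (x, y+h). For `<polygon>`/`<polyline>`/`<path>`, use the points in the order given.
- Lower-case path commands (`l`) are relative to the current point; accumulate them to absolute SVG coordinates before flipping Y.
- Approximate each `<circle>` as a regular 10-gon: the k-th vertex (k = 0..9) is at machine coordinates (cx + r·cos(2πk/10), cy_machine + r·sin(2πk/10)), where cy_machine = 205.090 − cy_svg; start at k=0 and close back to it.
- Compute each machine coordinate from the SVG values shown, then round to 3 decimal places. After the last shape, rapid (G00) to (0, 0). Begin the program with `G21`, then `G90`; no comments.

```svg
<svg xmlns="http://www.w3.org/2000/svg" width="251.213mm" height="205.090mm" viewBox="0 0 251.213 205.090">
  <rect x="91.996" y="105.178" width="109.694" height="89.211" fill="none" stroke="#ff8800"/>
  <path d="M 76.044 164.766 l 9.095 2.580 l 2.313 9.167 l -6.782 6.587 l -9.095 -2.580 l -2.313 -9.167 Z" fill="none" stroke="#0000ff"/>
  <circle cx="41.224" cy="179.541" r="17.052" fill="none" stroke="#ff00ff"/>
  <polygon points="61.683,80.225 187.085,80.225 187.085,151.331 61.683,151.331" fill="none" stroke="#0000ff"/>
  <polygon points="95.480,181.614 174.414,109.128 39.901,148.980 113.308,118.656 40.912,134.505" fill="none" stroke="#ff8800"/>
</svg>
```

G21
G90
G00 X91.996 Y99.912
M3 S259
G01 X201.690 Y99.912 F3972
G01 X201.690 Y10.701
G01 X91.996 Y10.701
G01 X91.996 Y99.912
G00 X76.044 Y40.324
M3 S771
G01 X85.139 Y37.744 F981
G01 X87.452 Y28.577
G01 X80.670 Y21.990
G01 X71.575 Y24.570
G01 X69.262 Y33.737
G01 X76.044 Y40.324
G00 X58.276 Y25.549
M3 S591
G01 X55.019 Y35.572 F1744
G01 X46.493 Y41.766
G01 X35.955 Y41.766
G01 X27.429 Y35.572
G01 X24.172 Y25.549
G01 X27.429 Y15.526
G01 X35.955 Y9.332
G01 X46.493 Y9.332
G01 X55.019 Y15.526
G01 X58.276 Y25.549
G00 X61.683 Y124.865
M3 S771
G01 X187.085 Y124.865 F981
G01 X187.085 Y53.759
G01 X61.683 Y53.759
G01 X61.683 Y124.865
G00 X95.480 Y23.476
M3 S259
G01 X174.414 Y95.962 F3972
G01 X39.901 Y56.110
G01 X113.308 Y86.434
G01 X40.912 Y70.585
G01 X95.480 Y23.476
M5
G00 X0.000 Y0.000

Since the viewBox matches the mm dimensions, user units are millimetres directly. The only transform is the Y-flip y_m = 205.090 − y_svg.

Shape 1 is a rectangle drawn with `<rect>`. Its stroke #ff8800 means engrave at S259, F3972. After flipping Y the toolpath is (91.996,99.912) → (201.690,99.912) → (201.690,10.701) → (91.996,10.701) → (91.996,99.912), returning to the start.

Shape 2 is a regular polygon drawn with `<path>`. Its stroke #0000ff means cut at S771, F981. After flipping Y the toolpath is (76.044,40.324) → (85.139,37.744) → (87.452,28.577) → (80.670,21.990) → (71.575,24.570) → (69.262,33.737) → (76.044,40.324), returning to the start.

Shape 3 is a circle drawn with `<circle>`. Its stroke #ff00ff means score at S591, F1744. After flipping Y the toolpath is (58.276,25.549) → (55.019,35.572) → (46.493,41.766) → (35.955,41.766) → (27.429,35.572) → (24.172,25.549) → (27.429,15.526) → (35.955,9.332) → (46.493,9.332) → (55.019,15.526) → (58.276,25.549), returning to the start.

Shape 4 is a rectangle drawn with `<polygon>`. Its stroke #0000ff means cut at S771, F981. After flipping Y the toolpath is (61.683,124.865) → (187.085,124.865) → (187.085,53.759) → (61.683,53.759) → (61.683,124.865), returning to the start.

Shape 5 is a closed polygon drawn with `<polygon>`. Its stroke #ff8800 means engrave at S259, F3972. After flipping Y the toolpath is (95.480,23.476) → (174.414,95.962) → (39.901,56.110) → (113.308,86.434) → (40.912,70.585) → (95.480,23.476), returning to the start.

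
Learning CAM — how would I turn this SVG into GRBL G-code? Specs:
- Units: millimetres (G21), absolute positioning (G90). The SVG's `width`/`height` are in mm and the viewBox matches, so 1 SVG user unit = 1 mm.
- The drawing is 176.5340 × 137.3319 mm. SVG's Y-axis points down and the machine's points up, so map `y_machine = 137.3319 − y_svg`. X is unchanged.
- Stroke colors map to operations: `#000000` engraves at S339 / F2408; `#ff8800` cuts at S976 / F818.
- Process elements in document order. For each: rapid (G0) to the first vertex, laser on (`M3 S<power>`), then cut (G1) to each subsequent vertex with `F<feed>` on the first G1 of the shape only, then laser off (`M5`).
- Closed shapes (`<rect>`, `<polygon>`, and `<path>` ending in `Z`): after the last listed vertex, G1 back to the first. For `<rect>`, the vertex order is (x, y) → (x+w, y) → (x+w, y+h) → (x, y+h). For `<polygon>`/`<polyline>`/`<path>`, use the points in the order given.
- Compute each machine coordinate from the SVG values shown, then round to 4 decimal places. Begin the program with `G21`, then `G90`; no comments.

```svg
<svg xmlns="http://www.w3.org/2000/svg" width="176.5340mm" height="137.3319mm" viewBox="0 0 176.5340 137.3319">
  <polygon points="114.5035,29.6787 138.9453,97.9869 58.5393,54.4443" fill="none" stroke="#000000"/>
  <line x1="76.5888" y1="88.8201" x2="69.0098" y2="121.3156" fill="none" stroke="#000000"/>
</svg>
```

G21
G90
G0 X114.5035 Y107.6532
M3 S339
G1 X138.9453 Y39.3450 F2408
G1 X58.5393 Y82.8876
G1 X114.5035 Y107.6532
M5
G0 X76.5888 Y48.5118
M3 S339
G1 X69.0098 Y16.0163 F2408
M5

1 u = 1 mm; y_m = 137.3319 − y.

[1] `<polygon>` closed polygon, #000000→engrave S339 F2408: (114.5035,107.6532) → (138.9453,39.3450) → (58.5393,82.8876) → (114.5035,107.6532) (closed)

[2] `<line>` line segment, #000000→engrave S339 F2408: (76.5888,48.5118) → (69.0098,16.0163)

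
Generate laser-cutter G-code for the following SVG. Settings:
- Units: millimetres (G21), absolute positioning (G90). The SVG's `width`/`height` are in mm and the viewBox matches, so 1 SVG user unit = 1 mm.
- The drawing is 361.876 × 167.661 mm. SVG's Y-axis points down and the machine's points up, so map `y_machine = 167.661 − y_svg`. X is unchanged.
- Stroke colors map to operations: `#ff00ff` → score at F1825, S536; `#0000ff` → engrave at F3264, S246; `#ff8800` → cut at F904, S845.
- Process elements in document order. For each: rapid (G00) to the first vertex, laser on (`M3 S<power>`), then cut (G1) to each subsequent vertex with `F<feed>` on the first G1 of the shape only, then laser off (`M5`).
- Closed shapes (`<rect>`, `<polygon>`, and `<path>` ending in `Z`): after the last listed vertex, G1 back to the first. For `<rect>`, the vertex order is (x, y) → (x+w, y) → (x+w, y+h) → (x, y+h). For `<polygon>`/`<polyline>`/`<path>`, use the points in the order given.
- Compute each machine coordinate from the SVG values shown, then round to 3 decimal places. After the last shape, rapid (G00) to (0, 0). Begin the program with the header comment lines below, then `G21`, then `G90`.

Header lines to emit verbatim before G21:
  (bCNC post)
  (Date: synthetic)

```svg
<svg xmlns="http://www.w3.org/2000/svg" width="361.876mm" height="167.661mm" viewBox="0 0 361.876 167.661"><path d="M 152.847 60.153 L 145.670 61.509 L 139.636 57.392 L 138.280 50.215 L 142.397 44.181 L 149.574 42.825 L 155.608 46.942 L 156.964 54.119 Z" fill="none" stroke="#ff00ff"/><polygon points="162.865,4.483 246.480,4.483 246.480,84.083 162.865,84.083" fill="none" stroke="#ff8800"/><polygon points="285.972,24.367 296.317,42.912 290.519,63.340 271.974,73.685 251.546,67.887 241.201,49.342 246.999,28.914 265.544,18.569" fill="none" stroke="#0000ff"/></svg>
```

(bCNC post)
(Date: synthetic)
G21
G90
G00 X152.847 Y107.508
M3 S536
G1 X145.670 Y106.152 F1825
G1 X139.636 Y110.269
G1 X138.280 Y117.446
G1 X142.397 Y123.480
G1 X149.574 Y124.836
G1 X155.608 Y120.719
G1 X156.964 Y113.542
G1 X152.847 Y107.508
M5
G00 X162.865 Y163.178
M3 S845
G1 X246.480 Y163.178 F904
G1 X246.480 Y83.578
G1 X162.865 Y83.578
G1 X162.865 Y163.178
M5
G00 X285.972 Y143.294
M3 S246
G1 X296.317 Y124.749 F3264
G1 X290.519 Y104.321
G1 X271.974 Y93.976
G1 X251.546 Y99.774
G1 X241.201 Y118.319
G1 X246.999 Y138.747
G1 X265.544 Y149.092
G1 X285.972 Y143.294
M5
G00 X0.000 Y0.000

viewBox `0 0 361.876 167.661` with mm width/height → 1 unit = 1 mm. Flip: y_m = 167.661 − y_svg.

**Shape 1** — `<path>` regular polygon, stroke `#ff00ff` → score (S536, F1825). Machine vertices: (152.847,107.508) → (145.670,106.152) → (139.636,110.269) → (138.280,117.446) → (142.397,123.480) → (149.574,124.836) → (155.608,120.719) → (156.964,113.542) → (152.847,107.508). Closed: final G1 returns to the first vertex.

**Shape 2** — `<polygon>` rectangle, stroke `#ff8800` → cut (S845, F904). Machine vertices: (162.865,163.178) → (246.480,163.178) → (246.480,83.578) → (162.865,83.578) → (162.865,163.178). Closed: final G1 returns to the first vertex.

**Shape 3** — `<polygon>` regular polygon, stroke `#0000ff` → engrave (S246, F3264). Machine vertices: (285.972,143.294) → (296.317,124.749) → (290.519,104.321) → (271.974,93.976) → (251.546,99.774) → (241.201,118.319) → (246.999,138.747) → (265.544,149.092) → (285.972,143.294). Closed: final G1 returns to the first vertex.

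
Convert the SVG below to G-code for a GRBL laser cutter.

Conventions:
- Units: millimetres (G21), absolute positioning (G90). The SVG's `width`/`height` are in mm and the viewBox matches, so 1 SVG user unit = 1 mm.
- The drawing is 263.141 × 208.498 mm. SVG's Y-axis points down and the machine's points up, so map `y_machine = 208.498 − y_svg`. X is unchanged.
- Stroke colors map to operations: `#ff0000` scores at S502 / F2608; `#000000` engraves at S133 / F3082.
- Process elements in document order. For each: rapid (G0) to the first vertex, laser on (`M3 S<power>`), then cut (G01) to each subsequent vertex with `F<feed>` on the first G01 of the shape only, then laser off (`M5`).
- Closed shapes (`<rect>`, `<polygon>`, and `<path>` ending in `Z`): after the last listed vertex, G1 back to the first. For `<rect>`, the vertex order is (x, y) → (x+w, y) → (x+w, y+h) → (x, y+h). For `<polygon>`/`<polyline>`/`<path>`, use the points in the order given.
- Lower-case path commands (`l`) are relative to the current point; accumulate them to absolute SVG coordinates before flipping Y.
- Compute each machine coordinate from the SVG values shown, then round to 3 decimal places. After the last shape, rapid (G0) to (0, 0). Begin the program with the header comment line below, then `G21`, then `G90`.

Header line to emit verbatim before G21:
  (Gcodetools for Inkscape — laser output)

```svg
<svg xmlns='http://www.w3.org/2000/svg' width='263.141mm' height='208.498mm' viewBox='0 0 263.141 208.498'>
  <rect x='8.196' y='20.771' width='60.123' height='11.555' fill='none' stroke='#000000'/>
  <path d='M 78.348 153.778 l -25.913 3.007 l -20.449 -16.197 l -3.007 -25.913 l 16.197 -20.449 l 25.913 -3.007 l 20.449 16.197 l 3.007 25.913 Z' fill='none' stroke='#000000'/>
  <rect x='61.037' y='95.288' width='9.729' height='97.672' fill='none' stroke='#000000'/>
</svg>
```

(Gcodetools for Inkscape — laser output)
G21
G90
G0 X8.196 Y187.727
M3 S133
G01 X68.319 Y187.727 F3082
G01 X68.319 Y176.172
G01 X8.196 Y176.172
G01 X8.196 Y187.727
M5
G0 X78.348 Y54.720
M3 S133
G01 X52.435 Y51.713 F3082
G01 X31.986 Y67.910
G01 X28.979 Y93.823
G01 X45.176 Y114.272
G01 X71.089 Y117.279
G01 X91.538 Y101.082
G01 X94.545 Y75.169
G01 X78.348 Y54.720
M5
G0 X61.037 Y113.210
M3 S133
G01 X70.766 Y113.210 F3082
G01 X70.766 Y15.538
G01 X61.037 Y15.538
G01 X61.037 Y113.210
M5
G0 X0.000 Y0.000

viewBox `0 0 263.141 208.498` with mm width/height → 1 unit = 1 mm. Flip: y_m = 208.498 − y_svg.

**Shape 1** — `<rect>` rectangle, stroke `#000000` → engrave (S133, F3082). Machine vertices: (8.196,187.727) → (68.319,187.727) → (68.319,176.172) → (8.196,176.172) → (8.196,187.727). Closed: final G1 returns to the first vertex.

**Shape 2** — `<path>` regular polygon, stroke `#000000` → engrave (S133, F3082). Machine vertices: (78.348,54.720) → (52.435,51.713) → (31.986,67.910) → (28.979,93.823) → (45.176,114.272) → (71.089,117.279) → (91.538,101.082) → (94.545,75.169) → (78.348,54.720). Closed: final G1 returns to the first vertex.

**Shape 3** — `<rect>` rectangle, stroke `#000000` → engrave (S133, F3082). Machine vertices: (61.037,113.210) → (70.766,113.210) → (70.766,15.538) → (61.037,15.538) → (61.037,113.210). Closed: final G1 returns to the first vertex.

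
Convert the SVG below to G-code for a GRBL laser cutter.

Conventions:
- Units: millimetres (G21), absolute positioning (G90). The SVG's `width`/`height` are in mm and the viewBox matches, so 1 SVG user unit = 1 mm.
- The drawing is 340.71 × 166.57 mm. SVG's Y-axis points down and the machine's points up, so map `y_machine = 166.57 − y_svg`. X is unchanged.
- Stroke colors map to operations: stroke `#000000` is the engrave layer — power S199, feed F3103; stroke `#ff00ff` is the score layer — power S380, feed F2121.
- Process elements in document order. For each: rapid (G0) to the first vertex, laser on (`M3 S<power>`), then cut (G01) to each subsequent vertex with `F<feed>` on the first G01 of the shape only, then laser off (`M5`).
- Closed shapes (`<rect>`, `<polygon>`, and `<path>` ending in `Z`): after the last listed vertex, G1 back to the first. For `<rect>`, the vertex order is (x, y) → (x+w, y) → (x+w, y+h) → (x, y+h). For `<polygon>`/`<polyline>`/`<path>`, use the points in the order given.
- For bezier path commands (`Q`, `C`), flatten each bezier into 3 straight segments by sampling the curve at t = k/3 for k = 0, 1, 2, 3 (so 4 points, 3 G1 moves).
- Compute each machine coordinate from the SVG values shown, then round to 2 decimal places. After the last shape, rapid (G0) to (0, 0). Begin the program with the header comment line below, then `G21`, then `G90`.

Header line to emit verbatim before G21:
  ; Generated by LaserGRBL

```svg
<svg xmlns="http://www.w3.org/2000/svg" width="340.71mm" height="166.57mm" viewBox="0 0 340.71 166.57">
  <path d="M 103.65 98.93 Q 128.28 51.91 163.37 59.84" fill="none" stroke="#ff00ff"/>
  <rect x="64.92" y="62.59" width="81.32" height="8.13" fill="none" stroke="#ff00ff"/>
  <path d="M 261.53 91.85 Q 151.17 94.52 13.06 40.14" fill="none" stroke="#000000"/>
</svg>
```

Since the viewBox matches the mm dimensions, user units are millimetres directly. The only transform is the Y-flip y_m = 166.57 − y_svg.

Shape 1 is a quadratic bezier drawn with `<path>`. Its stroke #ff00ff means score at S380, F2121. After flipping Y the toolpath is (103.65,67.64) → (121.23,92.88) → (141.14,105.91) → (163.37,106.73).

Shape 2 is a rectangle drawn with `<rect>`. Its stroke #ff00ff means score at S380, F2121. After flipping Y the toolpath is (64.92,103.98) → (146.24,103.98) → (146.24,95.85) → (64.92,95.85) → (64.92,103.98), returning to the start.

Shape 3 is a quadratic bezier drawn with `<path>`. Its stroke #000000 means engrave at S199, F3103. After flipping Y the toolpath is (261.53,74.72) → (184.87,79.28) → (102.05,96.52) → (13.06,126.43).

; Generated by LaserGRBL
G21
G90
G0 X103.65 Y67.64
M3 S380
G01 X121.23 Y92.88 F2121
G01 X141.14 Y105.91
G01 X163.37 Y106.73
M5
G0 X64.92 Y103.98
M3 S380
G01 X146.24 Y103.98 F2121
G01 X146.24 Y95.85
G01 X64.92 Y95.85
G01 X64.92 Y103.98
M5
G0 X261.53 Y74.72
M3 S199
G01 X184.87 Y79.28 F3103
G01 X102.05 Y96.52
G01 X13.06 Y126.43
M5
G0 X0.00 Y0.00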